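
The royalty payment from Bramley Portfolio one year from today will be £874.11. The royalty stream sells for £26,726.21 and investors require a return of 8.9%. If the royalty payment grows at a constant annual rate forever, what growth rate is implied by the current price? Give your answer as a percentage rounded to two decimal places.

5.63%

P = D₁/(r−g) ⇒ g = r − D₁/P = 0.089 − £874.11/£26,726.21 = 0.056294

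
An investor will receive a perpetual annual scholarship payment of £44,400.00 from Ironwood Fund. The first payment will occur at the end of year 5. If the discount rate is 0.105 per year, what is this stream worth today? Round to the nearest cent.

Value at end of year 4: C / r = £44,400.00 / 0.105 = £422,857.1429
Discount to today: PV = £422,857.1429 / (1 + 0.105)^4 = £422,857.1429 / 1.490902 = £283,625.03

£283625.03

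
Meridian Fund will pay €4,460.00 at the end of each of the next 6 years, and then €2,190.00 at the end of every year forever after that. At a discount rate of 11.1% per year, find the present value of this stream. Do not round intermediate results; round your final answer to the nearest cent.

PV of 6-year annuity: €4,460.00 × [1 − (1+0.111)^−6] / 0.111 = 18813.96852
Perpetuity value at year 6: €2,190.00 / 0.111 = 19729.72973
PV of perpetuity: 19729.72973 / (1+0.111)^6 = 10491.48061
Total PV = 18813.96852 + 10491.48061 = 29305.44913

€29305.45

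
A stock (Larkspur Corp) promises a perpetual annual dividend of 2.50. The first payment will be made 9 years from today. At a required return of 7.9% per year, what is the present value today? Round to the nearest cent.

Value at end of year 8: C / r = 2.50 / 0.079 = 31.6456
Discount to today: PV = 31.6456 / (1 + 0.079)^8 = 31.6456 / 1.837264 = 17.22

17.22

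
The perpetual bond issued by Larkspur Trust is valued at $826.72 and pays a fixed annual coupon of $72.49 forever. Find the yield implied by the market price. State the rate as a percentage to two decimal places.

8.77%

P = C/r ⇒ r = C/P = $72.49/$826.72 = 0.087684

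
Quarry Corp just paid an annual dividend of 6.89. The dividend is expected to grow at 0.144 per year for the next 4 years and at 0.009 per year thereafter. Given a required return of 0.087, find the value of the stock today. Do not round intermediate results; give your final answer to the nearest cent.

D_1 = 7.88216
D_2 = 9.01719
D_3 = 10.31567
D_4 = 11.80112
Terminal value at year 4: TV = D_4×(1+g_2)/(r−g_2) = 11.90733/0.078 = 152.65811
P_0 = D_1/(1+r)^1 + D_2/(1+r)^2 + D_3/(1+r)^3 + D_4/(1+r)^4 + TV/(1+r)^4
    = 7.25130 + 7.63154 + 8.03172 + 8.45289 + 109.34570 = 140.71315

140.71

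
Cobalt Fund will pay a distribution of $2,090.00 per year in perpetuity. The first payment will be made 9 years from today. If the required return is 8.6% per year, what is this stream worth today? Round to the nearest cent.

$12560.57

Value at end of year 8: C / r = $2,090.00 / 0.086 = $24,302.3256
Discount to today: PV = $24,302.3256 / (1 + 0.086)^8 = $24,302.3256 / 1.934811 = $12,560.57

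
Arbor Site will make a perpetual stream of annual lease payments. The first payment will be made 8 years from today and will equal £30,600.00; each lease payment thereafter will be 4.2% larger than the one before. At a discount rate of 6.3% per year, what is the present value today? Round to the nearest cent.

£950099.92

Value at end of year 7: C₁ / (r − g) = £30,600.00 / (0.063 − 0.042) = £1,457,142.8571
Discount to today: PV = £1,457,142.8571 / (1 + 0.063)^7 = £1,457,142.8571 / 1.533673 = £950,099.92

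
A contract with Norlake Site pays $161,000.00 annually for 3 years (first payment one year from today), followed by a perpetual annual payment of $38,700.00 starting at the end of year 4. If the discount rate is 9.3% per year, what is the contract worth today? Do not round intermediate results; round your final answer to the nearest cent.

PV of 3-year annuity: $161,000.00 × [1 − (1+0.093)^−3] / 0.093 = 405369.28119
Perpetuity value at year 3: $38,700.00 / 0.093 = 416129.03226
PV of perpetuity: 416129.03226 / (1+0.093)^3 = 318689.33548
Total PV = 405369.28119 + 318689.33548 = 724058.61667

$724058.62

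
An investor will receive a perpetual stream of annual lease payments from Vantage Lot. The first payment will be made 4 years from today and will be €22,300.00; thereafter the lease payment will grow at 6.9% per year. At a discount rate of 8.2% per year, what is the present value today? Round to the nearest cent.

Value at end of year 3: C₁ / (r − g) = €22,300.00 / (0.082 − 0.069) = €1,715,384.6154
Discount to today: PV = €1,715,384.6154 / (1 + 0.082)^3 = €1,715,384.6154 / 1.266723 = €1,354,190.39

€1354190.39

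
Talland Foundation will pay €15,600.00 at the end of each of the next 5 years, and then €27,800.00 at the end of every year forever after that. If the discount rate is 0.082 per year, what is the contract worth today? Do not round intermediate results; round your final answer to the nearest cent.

PV of 5-year annuity: €15,600.00 × [1 − (1+0.082)^−5] / 0.082 = 61959.32673
Perpetuity value at year 5: €27,800.00 / 0.082 = 339024.39024
PV of perpetuity: 339024.39024 / (1+0.082)^5 = 228609.69260
Total PV = 61959.32673 + 228609.69260 = 290569.01934

€290569.02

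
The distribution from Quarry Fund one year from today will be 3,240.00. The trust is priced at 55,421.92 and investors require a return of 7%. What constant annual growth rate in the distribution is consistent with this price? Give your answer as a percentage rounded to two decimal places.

1.15%

P = D₁/(r−g) ⇒ g = r − D₁/P = 0.07 − 3,240.00/55,421.92 = 0.011539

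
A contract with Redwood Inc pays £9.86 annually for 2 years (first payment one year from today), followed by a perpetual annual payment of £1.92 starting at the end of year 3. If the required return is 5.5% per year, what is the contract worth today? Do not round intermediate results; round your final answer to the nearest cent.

PV of 2-year annuity: £9.86 × [1 − (1+0.055)^−2] / 0.055 = 18.20471
Perpetuity value at year 2: £1.92 / 0.055 = 34.90909
PV of perpetuity: 34.90909 / (1+0.055)^2 = 31.36416
Total PV = 18.20471 + 31.36416 = 49.56887

£49.57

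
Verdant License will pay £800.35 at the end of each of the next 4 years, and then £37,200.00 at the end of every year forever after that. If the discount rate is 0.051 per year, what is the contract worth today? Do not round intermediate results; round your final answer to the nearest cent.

£600639.67

PV of 4-year annuity: £800.35 × [1 − (1+0.051)^−4] / 0.051 = 2831.42145
Perpetuity value at year 4: £37,200.00 / 0.051 = 729411.76471
PV of perpetuity: 729411.76471 / (1+0.051)^4 = 597808.24378
Total PV = 2831.42145 + 597808.24378 = 600639.66523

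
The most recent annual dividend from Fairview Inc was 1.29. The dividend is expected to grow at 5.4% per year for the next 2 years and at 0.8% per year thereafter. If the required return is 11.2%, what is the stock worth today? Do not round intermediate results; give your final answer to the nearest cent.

D_1 = 1.35966
D_2 = 1.43308
Terminal value at year 2: TV = D_2×(1+g_2)/(r−g_2) = 1.44455/0.104 = 13.88987
P_0 = D_1/(1+r)^1 + D_2/(1+r)^2 + TV/(1+r)^2
    = 1.22272 + 1.15894 + 11.23281 = 13.61447

13.61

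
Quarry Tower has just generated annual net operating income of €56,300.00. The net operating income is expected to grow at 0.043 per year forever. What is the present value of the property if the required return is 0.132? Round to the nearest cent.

D₁ = D₀ × (1 + g) = €56,300.00 × 1.043 = €58,720.9000
Growing perpetuity: P = D₁ / (r − g) = €58,720.9000 / (0.132 − 0.043) = €659,785.39

€659785.39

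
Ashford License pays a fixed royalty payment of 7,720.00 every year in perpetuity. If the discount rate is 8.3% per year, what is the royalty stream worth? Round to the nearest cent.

93012.05

Level perpetuity: PV = C / r = 7,720.00 / 0.083 = 93,012.05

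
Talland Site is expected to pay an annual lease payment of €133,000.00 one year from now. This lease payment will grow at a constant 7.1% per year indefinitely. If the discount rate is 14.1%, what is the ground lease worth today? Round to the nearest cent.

€1900000.00

Growing perpetuity: P = D₁ / (r − g) = €133,000.0000 / (0.141 − 0.071) = €1,900,000.00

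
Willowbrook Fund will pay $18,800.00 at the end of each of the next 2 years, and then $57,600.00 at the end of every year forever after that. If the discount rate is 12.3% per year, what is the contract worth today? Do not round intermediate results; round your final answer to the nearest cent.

PV of 2-year annuity: $18,800.00 × [1 − (1+0.123)^−2] / 0.123 = 31648.15019
Perpetuity value at year 2: $57,600.00 / 0.123 = 468292.68293
PV of perpetuity: 468292.68293 / (1+0.123)^2 = 371328.13767
Total PV = 31648.15019 + 371328.13767 = 402976.28786

$402976.29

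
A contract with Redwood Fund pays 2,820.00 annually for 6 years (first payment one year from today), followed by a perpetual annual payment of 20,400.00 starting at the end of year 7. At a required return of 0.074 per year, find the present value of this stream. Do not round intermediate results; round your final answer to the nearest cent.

PV of 6-year annuity: 2,820.00 × [1 − (1+0.074)^−6] / 0.074 = 13277.25159
Perpetuity value at year 6: 20,400.00 / 0.074 = 275675.67568
PV of perpetuity: 275675.67568 / (1+0.074)^6 = 179627.47268
Total PV = 13277.25159 + 179627.47268 = 192904.72427

192904.72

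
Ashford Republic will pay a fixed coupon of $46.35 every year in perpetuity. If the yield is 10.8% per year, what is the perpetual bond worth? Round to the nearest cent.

$429.17

Level perpetuity: PV = C / r = $46.35 / 0.108 = $429.17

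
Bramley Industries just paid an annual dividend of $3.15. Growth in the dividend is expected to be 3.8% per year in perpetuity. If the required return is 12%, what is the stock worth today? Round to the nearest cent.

$39.87

D₁ = D₀ × (1 + g) = $3.15 × 1.038 = $3.2697
Growing perpetuity: P = D₁ / (r − g) = $3.2697 / (0.12 − 0.038) = $39.87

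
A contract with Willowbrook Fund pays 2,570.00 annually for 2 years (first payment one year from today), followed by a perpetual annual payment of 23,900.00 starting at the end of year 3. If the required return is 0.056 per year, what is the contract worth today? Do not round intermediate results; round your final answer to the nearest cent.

PV of 2-year annuity: 2,570.00 × [1 − (1+0.056)^−2] / 0.056 = 4738.36375
Perpetuity value at year 2: 23,900.00 / 0.056 = 426785.71429
PV of perpetuity: 426785.71429 / (1+0.056)^2 = 382720.77512
Total PV = 4738.36375 + 382720.77512 = 387459.13887

387459.14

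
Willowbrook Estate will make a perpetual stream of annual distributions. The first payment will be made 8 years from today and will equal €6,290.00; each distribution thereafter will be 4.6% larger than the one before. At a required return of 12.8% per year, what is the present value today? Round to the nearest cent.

€33012.10

Value at end of year 7: C₁ / (r − g) = €6,290.00 / (0.128 − 0.046) = €76,707.3171
Discount to today: PV = €76,707.3171 / (1 + 0.128)^7 = €76,707.3171 / 2.323612 = €33,012.10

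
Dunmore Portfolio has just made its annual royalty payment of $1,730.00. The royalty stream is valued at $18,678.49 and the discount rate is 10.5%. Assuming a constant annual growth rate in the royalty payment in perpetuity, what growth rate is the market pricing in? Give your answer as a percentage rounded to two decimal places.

1.13%

P = D₀(1+g)/(r−g) ⇒ P(r−g) = D₀(1+g) ⇒ g(P+D₀) = P·r − D₀
g = (P·r − D₀)/(P + D₀) = ($18,678.49×0.105 − $1,730.00) / ($18,678.49 + $1,730.00) = 0.011331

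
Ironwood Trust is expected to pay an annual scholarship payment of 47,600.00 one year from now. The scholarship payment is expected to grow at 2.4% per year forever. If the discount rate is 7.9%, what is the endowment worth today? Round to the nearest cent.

865454.55

Growing perpetuity: P = D₁ / (r − g) = 47,600.0000 / (0.079 − 0.024) = 865,454.55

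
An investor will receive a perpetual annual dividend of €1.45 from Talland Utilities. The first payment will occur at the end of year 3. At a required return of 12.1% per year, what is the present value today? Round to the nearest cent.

€9.54

Value at end of year 2: C / r = €1.45 / 0.121 = €11.9835
Discount to today: PV = €11.9835 / (1 + 0.121)^2 = €11.9835 / 1.256641 = €9.54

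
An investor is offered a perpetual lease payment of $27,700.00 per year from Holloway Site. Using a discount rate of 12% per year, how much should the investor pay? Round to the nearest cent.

$230833.33

Level perpetuity: PV = C / r = $27,700.00 / 0.12 = $230,833.33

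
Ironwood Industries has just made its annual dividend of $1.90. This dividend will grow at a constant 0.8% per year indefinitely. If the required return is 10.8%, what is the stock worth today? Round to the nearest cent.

D₁ = D₀ × (1 + g) = $1.90 × 1.008 = $1.9152
Growing perpetuity: P = D₁ / (r − g) = $1.9152 / (0.108 − 0.008) = $19.15

$19.15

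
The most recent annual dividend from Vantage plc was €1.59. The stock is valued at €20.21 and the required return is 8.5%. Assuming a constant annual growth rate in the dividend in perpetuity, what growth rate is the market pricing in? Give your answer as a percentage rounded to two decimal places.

0.59%

P = D₀(1+g)/(r−g) ⇒ P(r−g) = D₀(1+g) ⇒ g(P+D₀) = P·r − D₀
g = (P·r − D₀)/(P + D₀) = (€20.21×0.085 − €1.59) / (€20.21 + €1.59) = 0.005865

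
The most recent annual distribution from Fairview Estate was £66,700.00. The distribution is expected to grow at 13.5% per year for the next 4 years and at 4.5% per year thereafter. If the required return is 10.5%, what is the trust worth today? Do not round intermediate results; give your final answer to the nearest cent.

D_1 = 75704.50000
D_2 = 85924.60750
D_3 = 97524.42951
D_4 = 110690.22750
Terminal value at year 4: TV = D_4×(1+g_2)/(r−g_2) = 115671.28773/0.06 = 1927854.79557
P_0 = D_1/(1+r)^1 + D_2/(1+r)^2 + D_3/(1+r)^3 + D_4/(1+r)^4 + TV/(1+r)^4
    = 68510.85973 + 70370.88307 + 72281.40478 + 74243.79586 + 1293079.44459 = 1578486.38804

£1578486.39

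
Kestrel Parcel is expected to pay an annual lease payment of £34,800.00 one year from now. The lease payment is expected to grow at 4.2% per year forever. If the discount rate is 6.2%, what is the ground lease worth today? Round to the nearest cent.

Growing perpetuity: P = D₁ / (r − g) = £34,800.0000 / (0.062 − 0.042) = £1,740,000.00

£1740000.00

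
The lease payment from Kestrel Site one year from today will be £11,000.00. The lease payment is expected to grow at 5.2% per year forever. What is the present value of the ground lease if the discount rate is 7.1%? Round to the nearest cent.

Growing perpetuity: P = D₁ / (r − g) = £11,000.0000 / (0.071 − 0.052) = £578,947.37

£578947.37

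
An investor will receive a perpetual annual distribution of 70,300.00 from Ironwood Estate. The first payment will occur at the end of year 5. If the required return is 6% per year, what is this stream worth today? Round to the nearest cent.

928069.74

Value at end of year 4: C / r = 70,300.00 / 0.06 = 1,171,666.6667
Discount to today: PV = 1,171,666.6667 / (1 + 0.06)^4 = 1,171,666.6667 / 1.262477 = 928,069.74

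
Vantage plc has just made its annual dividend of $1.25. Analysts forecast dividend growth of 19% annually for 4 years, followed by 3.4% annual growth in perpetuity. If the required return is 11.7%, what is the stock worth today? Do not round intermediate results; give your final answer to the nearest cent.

D_1 = 1.48750
D_2 = 1.77012
D_3 = 2.10645
D_4 = 2.50667
Terminal value at year 4: TV = D_4×(1+g_2)/(r−g_2) = 2.59190/0.083 = 31.22772
P_0 = D_1/(1+r)^1 + D_2/(1+r)^2 + D_3/(1+r)^3 + D_4/(1+r)^4 + TV/(1+r)^4
    = 1.33169 + 1.41872 + 1.51144 + 1.61022 + 20.05985 = 25.93192

$25.93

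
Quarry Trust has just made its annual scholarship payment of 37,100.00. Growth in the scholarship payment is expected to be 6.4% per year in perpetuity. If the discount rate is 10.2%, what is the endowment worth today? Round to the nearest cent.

D₁ = D₀ × (1 + g) = 37,100.00 × 1.064 = 39,474.4000
Growing perpetuity: P = D₁ / (r − g) = 39,474.4000 / (0.102 − 0.064) = 1,038,800.00

1038800.00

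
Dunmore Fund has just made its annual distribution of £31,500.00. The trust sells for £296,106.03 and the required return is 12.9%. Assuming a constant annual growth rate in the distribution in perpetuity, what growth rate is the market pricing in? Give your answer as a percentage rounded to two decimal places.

2.04%

P = D₀(1+g)/(r−g) ⇒ P(r−g) = D₀(1+g) ⇒ g(P+D₀) = P·r − D₀
g = (P·r − D₀)/(P + D₀) = (£296,106.03×0.129 − £31,500.00) / (£296,106.03 + £31,500.00) = 0.020444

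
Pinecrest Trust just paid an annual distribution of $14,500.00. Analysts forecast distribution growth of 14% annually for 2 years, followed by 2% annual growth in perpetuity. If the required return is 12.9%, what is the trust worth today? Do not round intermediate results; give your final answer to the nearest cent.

D_1 = 16530.00000
D_2 = 18844.20000
Terminal value at year 2: TV = D_2×(1+g_2)/(r−g_2) = 19221.08400/0.109 = 176340.22018
P_0 = D_1/(1+r)^1 + D_2/(1+r)^2 + TV/(1+r)^2
    = 14641.27547 + 14783.92740 + 138345.00866 = 167770.21152

$167770.21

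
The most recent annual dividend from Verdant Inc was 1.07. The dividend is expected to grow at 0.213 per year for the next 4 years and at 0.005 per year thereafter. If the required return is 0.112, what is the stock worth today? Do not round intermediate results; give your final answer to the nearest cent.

19.57

D_1 = 1.29791
D_2 = 1.57436
D_3 = 1.90970
D_4 = 2.31647
Terminal value at year 4: TV = D_4×(1+g_2)/(r−g_2) = 2.32805/0.107 = 21.75751
P_0 = D_1/(1+r)^1 + D_2/(1+r)^2 + D_3/(1+r)^3 + D_4/(1+r)^4 + TV/(1+r)^4
    = 1.16719 + 1.27320 + 1.38884 + 1.51498 + 14.22952 = 19.57372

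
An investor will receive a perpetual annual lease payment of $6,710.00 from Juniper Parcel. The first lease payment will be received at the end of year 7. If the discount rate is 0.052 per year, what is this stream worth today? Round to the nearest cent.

Value at end of year 6: C / r = $6,710.00 / 0.052 = $129,038.4615
Discount to today: PV = $129,038.4615 / (1 + 0.052)^6 = $129,038.4615 / 1.355484 = $95,197.32

$95197.32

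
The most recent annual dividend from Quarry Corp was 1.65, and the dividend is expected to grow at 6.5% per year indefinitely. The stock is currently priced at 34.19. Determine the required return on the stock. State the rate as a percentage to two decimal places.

D₁ = 1.65 × 1.065 = 1.7573
P = D₁/(r − g) ⇒ r = D₁/P + g = 1.7573/34.19 + 0.065 = 0.051397 + 0.065 = 0.116397

11.64%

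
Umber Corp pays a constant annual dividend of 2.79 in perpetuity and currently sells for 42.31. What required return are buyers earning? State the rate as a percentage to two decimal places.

P = C/r ⇒ r = C/P = 2.79/42.31 = 0.065942

6.59%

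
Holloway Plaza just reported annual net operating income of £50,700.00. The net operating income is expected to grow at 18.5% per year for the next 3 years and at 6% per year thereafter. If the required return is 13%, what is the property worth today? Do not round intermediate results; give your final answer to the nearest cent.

D_1 = 60079.50000
D_2 = 71194.20750
D_3 = 84365.13589
Terminal value at year 3: TV = D_3×(1+g_2)/(r−g_2) = 89427.04404/0.07 = 1277529.20058
P_0 = D_1/(1+r)^1 + D_2/(1+r)^2 + D_3/(1+r)^3 + TV/(1+r)^3
    = 53167.69912 + 55755.50748 + 58469.27112 + 885391.81978 = 1052784.29749

£1052784.30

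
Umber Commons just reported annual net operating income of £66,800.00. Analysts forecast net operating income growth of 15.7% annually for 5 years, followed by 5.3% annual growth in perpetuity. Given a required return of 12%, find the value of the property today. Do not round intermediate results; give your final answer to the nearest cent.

D_1 = 77287.60000
D_2 = 89421.75320
D_3 = 103460.96845
D_4 = 119704.34050
D_5 = 138497.92196
Terminal value at year 5: TV = D_5×(1+g_2)/(r−g_2) = 145838.31182/0.067 = 2176691.22122
P_0 = D_1/(1+r)^1 + D_2/(1+r)^2 + D_3/(1+r)^3 + D_4/(1+r)^4 + D_5/(1+r)^5 + TV/(1+r)^5
    = 69006.78571 + 71286.47417 + 73641.47376 + 76074.27245 + 78587.44038 + 1235113.05553 = 1603709.50201

£1603709.50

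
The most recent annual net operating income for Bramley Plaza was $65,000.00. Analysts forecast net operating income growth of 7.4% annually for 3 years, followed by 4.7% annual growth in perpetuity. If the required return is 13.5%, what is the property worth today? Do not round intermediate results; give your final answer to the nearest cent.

$830023.91

D_1 = 69810.00000
D_2 = 74975.94000
D_3 = 80524.15956
Terminal value at year 3: TV = D_3×(1+g_2)/(r−g_2) = 84308.79506/0.088 = 958054.48931
P_0 = D_1/(1+r)^1 + D_2/(1+r)^2 + D_3/(1+r)^3 + TV/(1+r)^3
    = 61506.60793 + 58200.96645 + 55072.98499 + 655243.35550 = 830023.91487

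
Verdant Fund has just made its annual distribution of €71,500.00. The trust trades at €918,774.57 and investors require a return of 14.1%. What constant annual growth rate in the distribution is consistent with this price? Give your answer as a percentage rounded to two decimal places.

P = D₀(1+g)/(r−g) ⇒ P(r−g) = D₀(1+g) ⇒ g(P+D₀) = P·r − D₀
g = (P·r − D₀)/(P + D₀) = (€918,774.57×0.141 − €71,500.00) / (€918,774.57 + €71,500.00) = 0.058617

5.86%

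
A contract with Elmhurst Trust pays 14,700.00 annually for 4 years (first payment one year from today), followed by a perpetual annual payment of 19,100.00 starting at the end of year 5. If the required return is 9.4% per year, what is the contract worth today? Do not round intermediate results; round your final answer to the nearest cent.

PV of 4-year annuity: 14,700.00 × [1 − (1+0.094)^−4] / 0.094 = 47208.73474
Perpetuity value at year 4: 19,100.00 / 0.094 = 203191.48936
PV of perpetuity: 203191.48936 / (1+0.094)^4 = 141852.24898
Total PV = 47208.73474 + 141852.24898 = 189060.98372

189060.98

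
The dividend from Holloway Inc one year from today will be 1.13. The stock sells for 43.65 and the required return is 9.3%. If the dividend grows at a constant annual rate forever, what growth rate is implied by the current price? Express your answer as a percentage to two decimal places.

P = D₁/(r−g) ⇒ g = r − D₁/P = 0.093 − 1.13/43.65 = 0.067112

6.71%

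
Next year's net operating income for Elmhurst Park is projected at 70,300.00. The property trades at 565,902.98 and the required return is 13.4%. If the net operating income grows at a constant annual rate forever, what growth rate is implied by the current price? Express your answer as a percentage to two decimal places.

0.98%

P = D₁/(r−g) ⇒ g = r − D₁/P = 0.134 − 70,300.00/565,902.98 = 0.009774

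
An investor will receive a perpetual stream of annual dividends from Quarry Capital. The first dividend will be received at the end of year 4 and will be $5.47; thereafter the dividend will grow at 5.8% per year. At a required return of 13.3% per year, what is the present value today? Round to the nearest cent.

$50.15

Value at end of year 3: C₁ / (r − g) = $5.47 / (0.133 − 0.058) = $72.9333
Discount to today: PV = $72.9333 / (1 + 0.133)^3 = $72.9333 / 1.454420 = $50.15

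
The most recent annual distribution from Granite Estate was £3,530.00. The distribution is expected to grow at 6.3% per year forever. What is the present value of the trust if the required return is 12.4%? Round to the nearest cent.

D₁ = D₀ × (1 + g) = £3,530.00 × 1.063 = £3,752.3900
Growing perpetuity: P = D₁ / (r − g) = £3,752.3900 / (0.124 − 0.063) = £61,514.59

£61514.59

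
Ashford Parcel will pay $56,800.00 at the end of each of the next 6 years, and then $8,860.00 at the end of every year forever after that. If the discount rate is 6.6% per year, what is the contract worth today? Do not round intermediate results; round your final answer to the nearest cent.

$365599.60

PV of 6-year annuity: $56,800.00 × [1 − (1+0.066)^−6] / 0.066 = 274115.30370
Perpetuity value at year 6: $8,860.00 / 0.066 = 134242.42424
PV of perpetuity: 134242.42424 / (1+0.066)^6 = 91484.29764
Total PV = 274115.30370 + 91484.29764 = 365599.60134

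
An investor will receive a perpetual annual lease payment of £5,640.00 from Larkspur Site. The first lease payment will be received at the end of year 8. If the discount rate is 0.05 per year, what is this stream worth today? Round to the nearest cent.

Value at end of year 7: C / r = £5,640.00 / 0.05 = £112,800.0000
Discount to today: PV = £112,800.0000 / (1 + 0.05)^7 = £112,800.0000 / 1.407100 = £80,164.85

£80164.85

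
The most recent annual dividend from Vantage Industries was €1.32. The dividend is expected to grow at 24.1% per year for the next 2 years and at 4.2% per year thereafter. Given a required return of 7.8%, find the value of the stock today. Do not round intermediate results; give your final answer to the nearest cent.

€53.90

D_1 = 1.63812
D_2 = 2.03291
Terminal value at year 2: TV = D_2×(1+g_2)/(r−g_2) = 2.11829/0.036 = 58.84136
P_0 = D_1/(1+r)^1 + D_2/(1+r)^2 + TV/(1+r)^2
    = 1.51959 + 1.74936 + 50.63434 = 53.90330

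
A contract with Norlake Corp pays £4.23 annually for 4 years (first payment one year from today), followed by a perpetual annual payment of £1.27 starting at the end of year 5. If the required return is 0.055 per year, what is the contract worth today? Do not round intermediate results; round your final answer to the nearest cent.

£33.47

PV of 4-year annuity: £4.23 × [1 − (1+0.055)^−4] / 0.055 = 14.82679
Perpetuity value at year 4: £1.27 / 0.055 = 23.09091
PV of perpetuity: 23.09091 / (1+0.055)^4 = 18.63937
Total PV = 14.82679 + 18.63937 = 33.46615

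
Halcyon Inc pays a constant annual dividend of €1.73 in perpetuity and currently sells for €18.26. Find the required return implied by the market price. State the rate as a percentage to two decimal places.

9.47%

P = C/r ⇒ r = C/P = €1.73/€18.26 = 0.094743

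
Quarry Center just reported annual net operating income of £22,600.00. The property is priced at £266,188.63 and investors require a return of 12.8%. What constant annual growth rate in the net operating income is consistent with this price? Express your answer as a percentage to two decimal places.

3.97%

P = D₀(1+g)/(r−g) ⇒ P(r−g) = D₀(1+g) ⇒ g(P+D₀) = P·r − D₀
g = (P·r − D₀)/(P + D₀) = (£266,188.63×0.128 − £22,600.00) / (£266,188.63 + £22,600.00) = 0.039725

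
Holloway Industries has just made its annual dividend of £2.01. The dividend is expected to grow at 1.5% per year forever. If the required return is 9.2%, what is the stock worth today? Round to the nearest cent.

D₁ = D₀ × (1 + g) = £2.01 × 1.015 = £2.0402
Growing perpetuity: P = D₁ / (r − g) = £2.0402 / (0.092 − 0.015) = £26.50

£26.50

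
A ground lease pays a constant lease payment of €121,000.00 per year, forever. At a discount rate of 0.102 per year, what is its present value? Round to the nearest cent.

€1186274.51

Level perpetuity: PV = C / r = €121,000.00 / 0.102 = €1,186,274.51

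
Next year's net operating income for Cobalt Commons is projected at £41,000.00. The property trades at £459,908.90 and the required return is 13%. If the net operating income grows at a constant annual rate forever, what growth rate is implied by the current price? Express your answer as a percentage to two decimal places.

4.09%

P = D₁/(r−g) ⇒ g = r − D₁/P = 0.13 − £41,000.00/£459,908.90 = 0.040852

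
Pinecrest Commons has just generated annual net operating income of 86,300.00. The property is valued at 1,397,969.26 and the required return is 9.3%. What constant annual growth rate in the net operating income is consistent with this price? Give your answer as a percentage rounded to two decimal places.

P = D₀(1+g)/(r−g) ⇒ P(r−g) = D₀(1+g) ⇒ g(P+D₀) = P·r − D₀
g = (P·r − D₀)/(P + D₀) = (1,397,969.26×0.093 − 86,300.00) / (1,397,969.26 + 86,300.00) = 0.029450

2.94%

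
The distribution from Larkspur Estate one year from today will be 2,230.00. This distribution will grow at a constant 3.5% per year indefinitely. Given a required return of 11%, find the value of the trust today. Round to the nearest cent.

Growing perpetuity: P = D₁ / (r − g) = 2,230.0000 / (0.11 − 0.035) = 29,733.33

29733.33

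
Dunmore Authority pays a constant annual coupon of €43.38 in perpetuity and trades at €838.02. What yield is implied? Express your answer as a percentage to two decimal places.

5.18%

P = C/r ⇒ r = C/P = €43.38/€838.02 = 0.051765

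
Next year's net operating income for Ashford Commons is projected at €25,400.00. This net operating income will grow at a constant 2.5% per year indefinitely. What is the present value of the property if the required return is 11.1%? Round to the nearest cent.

€295348.84

Growing perpetuity: P = D₁ / (r − g) = €25,400.0000 / (0.111 − 0.025) = €295,348.84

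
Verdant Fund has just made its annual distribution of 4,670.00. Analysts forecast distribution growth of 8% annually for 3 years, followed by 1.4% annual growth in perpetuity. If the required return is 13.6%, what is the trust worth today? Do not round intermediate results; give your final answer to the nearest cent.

46026.29

D_1 = 5043.60000
D_2 = 5447.08800
D_3 = 5882.85504
Terminal value at year 3: TV = D_3×(1+g_2)/(r−g_2) = 5965.21501/0.122 = 48895.20500
P_0 = D_1/(1+r)^1 + D_2/(1+r)^2 + D_3/(1+r)^3 + TV/(1+r)^3
    = 4439.78873 + 4220.92591 + 4012.85210 + 33352.72151 = 46026.28825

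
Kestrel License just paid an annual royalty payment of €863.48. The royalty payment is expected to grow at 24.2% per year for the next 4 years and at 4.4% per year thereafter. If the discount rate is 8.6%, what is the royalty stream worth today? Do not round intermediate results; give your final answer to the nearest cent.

D_1 = 1072.44216
D_2 = 1331.97316
D_3 = 1654.31067
D_4 = 2054.65385
Terminal value at year 4: TV = D_4×(1+g_2)/(r−g_2) = 2145.05862/0.042 = 51072.82427
P_0 = D_1/(1+r)^1 + D_2/(1+r)^2 + D_3/(1+r)^3 + D_4/(1+r)^4 + TV/(1+r)^4
    = 987.51580 + 1129.36890 + 1291.59869 + 1477.13220 + 36717.28610 = 41602.90168

€41602.90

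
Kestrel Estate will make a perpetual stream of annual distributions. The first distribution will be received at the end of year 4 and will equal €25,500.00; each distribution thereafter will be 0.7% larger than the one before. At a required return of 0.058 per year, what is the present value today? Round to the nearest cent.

Value at end of year 3: C₁ / (r − g) = €25,500.00 / (0.058 − 0.007) = €500,000.0000
Discount to today: PV = €500,000.0000 / (1 + 0.058)^3 = €500,000.0000 / 1.184287 = €422,194.92

€422194.92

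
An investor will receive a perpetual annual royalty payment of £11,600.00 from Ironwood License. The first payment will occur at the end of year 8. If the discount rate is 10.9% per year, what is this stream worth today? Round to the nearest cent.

Value at end of year 7: C / r = £11,600.00 / 0.109 = £106,422.0183
Discount to today: PV = £106,422.0183 / (1 + 0.109)^7 = £106,422.0183 / 2.063103 = £51,583.48

£51583.48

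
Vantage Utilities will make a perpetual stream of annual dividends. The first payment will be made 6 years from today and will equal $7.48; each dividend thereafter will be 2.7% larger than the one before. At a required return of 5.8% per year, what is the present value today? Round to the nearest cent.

Value at end of year 5: C₁ / (r − g) = $7.48 / (0.058 − 0.027) = $241.2903
Discount to today: PV = $241.2903 / (1 + 0.058)^5 = $241.2903 / 1.325648 = $182.02

$182.02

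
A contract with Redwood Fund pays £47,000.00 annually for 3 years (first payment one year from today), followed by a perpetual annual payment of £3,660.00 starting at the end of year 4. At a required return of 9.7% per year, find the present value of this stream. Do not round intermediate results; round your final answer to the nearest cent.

PV of 3-year annuity: £47,000.00 × [1 − (1+0.097)^−3] / 0.097 = 117502.12964
Perpetuity value at year 3: £3,660.00 / 0.097 = 37731.95876
PV of perpetuity: 37731.95876 / (1+0.097)^3 = 28581.79292
Total PV = 117502.12964 + 28581.79292 = 146083.92256

£146083.92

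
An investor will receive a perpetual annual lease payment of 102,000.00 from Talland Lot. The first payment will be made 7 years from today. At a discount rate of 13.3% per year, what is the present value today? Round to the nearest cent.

Value at end of year 6: C / r = 102,000.00 / 0.133 = 766,917.2932
Discount to today: PV = 766,917.2932 / (1 + 0.133)^6 = 766,917.2932 / 2.115336 = 362,550.97

362550.97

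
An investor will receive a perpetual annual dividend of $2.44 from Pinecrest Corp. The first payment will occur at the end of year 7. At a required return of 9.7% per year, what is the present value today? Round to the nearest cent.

$14.43

Value at end of year 6: C / r = $2.44 / 0.097 = $25.1546
Discount to today: PV = $25.1546 / (1 + 0.097)^6 = $25.1546 / 1.742769 = $14.43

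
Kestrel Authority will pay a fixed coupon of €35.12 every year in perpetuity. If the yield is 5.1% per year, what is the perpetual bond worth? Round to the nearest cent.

€688.63

Level perpetuity: PV = C / r = €35.12 / 0.051 = €688.63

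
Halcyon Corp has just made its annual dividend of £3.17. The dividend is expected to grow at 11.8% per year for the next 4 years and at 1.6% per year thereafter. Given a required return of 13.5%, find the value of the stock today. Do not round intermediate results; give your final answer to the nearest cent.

D_1 = 3.54406
D_2 = 3.96226
D_3 = 4.42981
D_4 = 4.95252
Terminal value at year 4: TV = D_4×(1+g_2)/(r−g_2) = 5.03176/0.119 = 42.28372
P_0 = D_1/(1+r)^1 + D_2/(1+r)^2 + D_3/(1+r)^3 + D_4/(1+r)^4 + TV/(1+r)^4
    = 3.12252 + 3.07575 + 3.02968 + 2.98430 + 25.47943 = 37.69169

£37.69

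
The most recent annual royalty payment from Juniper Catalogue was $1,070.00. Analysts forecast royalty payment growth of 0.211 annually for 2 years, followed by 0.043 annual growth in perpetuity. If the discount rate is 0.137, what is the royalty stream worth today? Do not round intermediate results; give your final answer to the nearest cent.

D_1 = 1295.77000
D_2 = 1569.17747
Terminal value at year 2: TV = D_2×(1+g_2)/(r−g_2) = 1636.65210/0.094 = 17411.19257
P_0 = D_1/(1+r)^1 + D_2/(1+r)^2 + TV/(1+r)^2
    = 1139.63940 + 1213.81118 + 13468.13898 = 15821.58957

$15821.59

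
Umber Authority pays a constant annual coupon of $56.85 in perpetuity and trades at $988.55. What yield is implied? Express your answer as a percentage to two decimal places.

5.75%

P = C/r ⇒ r = C/P = $56.85/$988.55 = 0.057508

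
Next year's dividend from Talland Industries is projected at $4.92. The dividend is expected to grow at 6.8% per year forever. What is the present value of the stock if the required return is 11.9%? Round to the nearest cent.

Growing perpetuity: P = D₁ / (r − g) = $4.9200 / (0.119 − 0.068) = $96.47

$96.47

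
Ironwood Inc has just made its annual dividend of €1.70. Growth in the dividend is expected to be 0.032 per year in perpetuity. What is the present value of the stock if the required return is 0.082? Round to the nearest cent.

€35.09

D₁ = D₀ × (1 + g) = €1.70 × 1.032 = €1.7544
Growing perpetuity: P = D₁ / (r − g) = €1.7544 / (0.082 − 0.032) = €35.09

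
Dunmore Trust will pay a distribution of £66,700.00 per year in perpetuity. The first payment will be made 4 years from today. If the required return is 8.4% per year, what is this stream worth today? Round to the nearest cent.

Value at end of year 3: C / r = £66,700.00 / 0.084 = £794,047.6190
Discount to today: PV = £794,047.6190 / (1 + 0.084)^3 = £794,047.6190 / 1.273761 = £623,388.38

£623388.38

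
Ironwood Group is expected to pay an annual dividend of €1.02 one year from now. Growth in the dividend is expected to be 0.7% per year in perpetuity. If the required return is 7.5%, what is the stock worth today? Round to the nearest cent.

Growing perpetuity: P = D₁ / (r − g) = €1.0200 / (0.075 − 0.007) = €15.00

€15.00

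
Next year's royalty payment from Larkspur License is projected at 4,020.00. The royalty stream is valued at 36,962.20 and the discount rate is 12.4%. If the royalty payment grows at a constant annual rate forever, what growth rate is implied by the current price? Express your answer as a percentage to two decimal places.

1.52%

P = D₁/(r−g) ⇒ g = r − D₁/P = 0.124 − 4,020.00/36,962.20 = 0.015240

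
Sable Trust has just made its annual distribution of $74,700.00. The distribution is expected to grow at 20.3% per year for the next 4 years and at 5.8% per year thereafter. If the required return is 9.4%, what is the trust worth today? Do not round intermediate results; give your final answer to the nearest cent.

$3590959.69

D_1 = 89864.10000
D_2 = 108106.51230
D_3 = 130052.13430
D_4 = 156452.71756
Terminal value at year 4: TV = D_4×(1+g_2)/(r−g_2) = 165526.97518/0.036 = 4597971.53271
P_0 = D_1/(1+r)^1 + D_2/(1+r)^2 + D_3/(1+r)^3 + D_4/(1+r)^4 + TV/(1+r)^4
    = 82142.68739 + 90326.92223 + 99326.58816 + 109222.93013 + 3209940.55760 = 3590959.68551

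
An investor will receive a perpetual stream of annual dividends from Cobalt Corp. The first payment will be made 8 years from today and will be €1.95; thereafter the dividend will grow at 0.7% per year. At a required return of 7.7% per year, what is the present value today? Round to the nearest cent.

€16.57

Value at end of year 7: C₁ / (r − g) = €1.95 / (0.077 − 0.007) = €27.8571
Discount to today: PV = €27.8571 / (1 + 0.077)^7 = €27.8571 / 1.680776 = €16.57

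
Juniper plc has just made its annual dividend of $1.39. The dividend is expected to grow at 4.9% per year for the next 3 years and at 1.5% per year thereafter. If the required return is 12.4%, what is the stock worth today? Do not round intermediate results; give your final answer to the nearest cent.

$14.16

D_1 = 1.45811
D_2 = 1.52956
D_3 = 1.60451
Terminal value at year 3: TV = D_3×(1+g_2)/(r−g_2) = 1.62857/0.109 = 14.94104
P_0 = D_1/(1+r)^1 + D_2/(1+r)^2 + D_3/(1+r)^3 + TV/(1+r)^3
    = 1.29725 + 1.21069 + 1.12991 + 10.52160 = 14.15945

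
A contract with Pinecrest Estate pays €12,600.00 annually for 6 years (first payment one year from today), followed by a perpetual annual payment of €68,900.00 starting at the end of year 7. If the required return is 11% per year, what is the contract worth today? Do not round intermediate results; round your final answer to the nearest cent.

PV of 6-year annuity: €12,600.00 × [1 − (1+0.11)^−6] / 0.11 = 53304.77696
Perpetuity value at year 6: €68,900.00 / 0.11 = 626363.63636
PV of perpetuity: 626363.63636 / (1+0.11)^6 = 334879.57824
Total PV = 53304.77696 + 334879.57824 = 388184.35520

€388184.36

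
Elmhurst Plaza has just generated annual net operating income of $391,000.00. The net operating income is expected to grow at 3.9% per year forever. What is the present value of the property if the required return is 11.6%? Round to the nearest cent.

D₁ = D₀ × (1 + g) = $391,000.00 × 1.039 = $406,249.0000
Growing perpetuity: P = D₁ / (r − g) = $406,249.0000 / (0.116 − 0.039) = $5,275,961.04

$5275961.04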